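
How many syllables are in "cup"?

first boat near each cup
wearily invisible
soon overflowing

1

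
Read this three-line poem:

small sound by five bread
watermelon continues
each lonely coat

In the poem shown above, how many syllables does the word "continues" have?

3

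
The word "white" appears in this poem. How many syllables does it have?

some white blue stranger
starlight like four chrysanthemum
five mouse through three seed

1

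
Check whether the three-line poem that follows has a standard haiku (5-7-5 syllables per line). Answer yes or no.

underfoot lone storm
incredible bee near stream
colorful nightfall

Line 1: "underfoot lone storm": 3+1+1 = 5 ✓
Line 2: "incredible bee near stream": 4+1+1+1 = 7 ✓
Line 3: "colorful nightfall": 3+2 = 5 ✓

Yes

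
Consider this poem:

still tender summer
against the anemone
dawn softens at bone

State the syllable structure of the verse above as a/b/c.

Line 1: still(1) + tender(2) + summer(2) = 5
Line 2: against(2) + the(1) + anemone(4) = 7
Line 3: dawn(1) + softens(2) + at(1) + bone(1) = 5

5/7/5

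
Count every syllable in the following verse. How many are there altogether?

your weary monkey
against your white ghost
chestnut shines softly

15

Line 1: your(1) + weary(2) + monkey(2) = 5
Line 2: against(2) + your(1) + white(1) + ghost(1) = 5
Line 3: chestnut(2) + shines(1) + softly(2) = 5
Total: 5 + 5 + 5 = 15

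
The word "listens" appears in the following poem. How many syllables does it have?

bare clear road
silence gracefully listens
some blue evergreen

2

"listens" has 2 syllables.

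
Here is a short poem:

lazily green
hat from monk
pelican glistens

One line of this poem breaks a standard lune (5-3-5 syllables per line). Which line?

Line 1: "lazily green": 3+1 = 4 (expected 5)
Line 2: "hat from monk": 1+1+1 = 3 ✓
Line 3: "pelican glistens": 3+2 = 5 ✓

Line 1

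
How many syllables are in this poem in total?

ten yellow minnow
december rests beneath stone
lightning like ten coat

17

Line 1: "ten yellow minnow": 1+2+2 = 5
Line 2: "december rests beneath stone": 3+1+2+1 = 7
Line 3: "lightning like ten coat": 2+1+1+1 = 5
Total: 5 + 7 + 5 = 17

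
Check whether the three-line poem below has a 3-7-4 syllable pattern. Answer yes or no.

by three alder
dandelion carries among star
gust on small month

Line 1: by (1), three (1), alder (2) → 4 (expected 3)
Line 2: dandelion (4), carries (2), among (2), star (1) → 9 (expected 7)
Line 3: gust (1), on (1), small (1), month (1) → 4 ✓

No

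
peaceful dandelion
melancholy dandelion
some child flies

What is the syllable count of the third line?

The third line: some (1), child (1), flies (1) → 3

3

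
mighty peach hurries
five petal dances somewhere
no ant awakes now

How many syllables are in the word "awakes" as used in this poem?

2

"awakes" has 2 syllables.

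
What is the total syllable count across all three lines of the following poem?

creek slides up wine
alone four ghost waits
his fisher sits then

Line 1: creek (1), slides (1), up (1), wine (1) → 4
Line 2: alone (2), four (1), ghost (1), waits (1) → 5
Line 3: his (1), fisher (2), sits (1), then (1) → 5
Total: 4 + 5 + 5 = 14

14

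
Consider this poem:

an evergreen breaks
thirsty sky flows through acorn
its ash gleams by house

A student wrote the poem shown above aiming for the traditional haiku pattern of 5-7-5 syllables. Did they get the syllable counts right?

Line 1: "an evergreen breaks": 1+3+1 = 5 ✓
Line 2: "thirsty sky flows through acorn": 2+1+1+1+2 = 7 ✓
Line 3: "its ash gleams by house": 1+1+1+1+1 = 5 ✓

Yes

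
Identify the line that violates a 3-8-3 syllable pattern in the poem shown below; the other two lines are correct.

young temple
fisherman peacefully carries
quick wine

Line 3

Line 1: young(1) + temple(2) = 3 ✓
Line 2: fisherman(3) + peacefully(3) + carries(2) = 8 ✓
Line 3: quick(1) + wine(1) = 2 (expected 3)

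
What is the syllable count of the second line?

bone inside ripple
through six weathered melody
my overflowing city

The second line: through(1) + six(1) + weathered(2) + melody(3) = 7

7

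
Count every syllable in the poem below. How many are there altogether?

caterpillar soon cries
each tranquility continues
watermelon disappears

Line 1: "caterpillar soon cries": 4+1+1 = 6
Line 2: "each tranquility continues": 1+4+3 = 8
Line 3: "watermelon disappears": 4+3 = 7
Total: 6 + 8 + 7 = 21

21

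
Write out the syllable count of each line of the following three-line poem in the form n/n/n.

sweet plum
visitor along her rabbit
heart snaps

2/8/2

Line 1: "sweet plum": 1+1 = 2
Line 2: "visitor along her rabbit": 3+2+1+2 = 8
Line 3: "heart snaps": 1+1 = 2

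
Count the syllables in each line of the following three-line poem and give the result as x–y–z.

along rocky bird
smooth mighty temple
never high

5–5–3

Line 1: along(2) + rocky(2) + bird(1) = 5
Line 2: smooth(1) + mighty(2) + temple(2) = 5
Line 3: never(2) + high(1) = 3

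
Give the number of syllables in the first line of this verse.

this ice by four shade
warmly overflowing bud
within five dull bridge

5

The first line: this(1) + ice(1) + by(1) + four(1) + shade(1) = 5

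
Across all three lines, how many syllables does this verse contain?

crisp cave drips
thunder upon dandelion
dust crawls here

Line 1: "crisp cave drips": 1+1+1 = 3
Line 2: "thunder upon dandelion": 2+2+4 = 8
Line 3: "dust crawls here": 1+1+1 = 3
Total: 3 + 8 + 3 = 14

14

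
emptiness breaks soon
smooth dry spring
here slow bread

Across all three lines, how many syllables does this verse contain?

Line 1: emptiness(3) + breaks(1) + soon(1) = 5
Line 2: smooth(1) + dry(1) + spring(1) = 3
Line 3: here(1) + slow(1) + bread(1) = 3
Total: 5 + 3 + 3 = 11

11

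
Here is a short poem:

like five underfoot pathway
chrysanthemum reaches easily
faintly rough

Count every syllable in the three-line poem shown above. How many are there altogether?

19

Line 1: like (1), five (1), underfoot (3), pathway (2) → 7
Line 2: chrysanthemum (4), reaches (2), easily (3) → 9
Line 3: faintly (2), rough (1) → 3
Total: 7 + 9 + 3 = 19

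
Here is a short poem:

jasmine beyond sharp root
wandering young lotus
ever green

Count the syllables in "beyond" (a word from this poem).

2

"beyond" has 2 syllables.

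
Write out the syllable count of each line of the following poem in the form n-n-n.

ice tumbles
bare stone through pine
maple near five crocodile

3-4-7

Line 1: ice(1) + tumbles(2) = 3
Line 2: bare(1) + stone(1) + through(1) + pine(1) = 4
Line 3: maple(2) + near(1) + five(1) + crocodile(3) = 7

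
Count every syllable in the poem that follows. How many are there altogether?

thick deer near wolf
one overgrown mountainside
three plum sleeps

14

Line 1: thick (1), deer (1), near (1), wolf (1) → 4
Line 2: one (1), overgrown (3), mountainside (3) → 7
Line 3: three (1), plum (1), sleeps (1) → 3
Total: 4 + 7 + 3 = 14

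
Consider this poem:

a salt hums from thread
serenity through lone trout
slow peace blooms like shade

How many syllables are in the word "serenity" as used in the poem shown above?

4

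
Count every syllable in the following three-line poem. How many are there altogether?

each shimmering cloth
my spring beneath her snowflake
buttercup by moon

17

Line 1: each(1) + shimmering(3) + cloth(1) = 5
Line 2: my(1) + spring(1) + beneath(2) + her(1) + snowflake(2) = 7
Line 3: buttercup(3) + by(1) + moon(1) = 5
Total: 5 + 7 + 5 = 17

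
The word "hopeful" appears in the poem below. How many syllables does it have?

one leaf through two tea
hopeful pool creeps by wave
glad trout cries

"hopeful" has 2 syllables.

2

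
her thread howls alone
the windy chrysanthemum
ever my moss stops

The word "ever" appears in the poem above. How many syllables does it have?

2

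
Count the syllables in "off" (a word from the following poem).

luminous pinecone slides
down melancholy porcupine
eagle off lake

1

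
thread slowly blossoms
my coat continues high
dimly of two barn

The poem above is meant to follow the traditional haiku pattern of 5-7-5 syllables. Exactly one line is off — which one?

The second line

Line 1: thread(1) + slowly(2) + blossoms(2) = 5 ✓
Line 2: my(1) + coat(1) + continues(3) + high(1) = 6 (expected 7)
Line 3: dimly(2) + of(1) + two(1) + barn(1) = 5 ✓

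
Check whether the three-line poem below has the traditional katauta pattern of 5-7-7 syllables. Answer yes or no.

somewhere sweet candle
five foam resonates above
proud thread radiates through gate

Line 1: "somewhere sweet candle": 2+1+2 = 5 ✓
Line 2: "five foam resonates above": 1+1+3+2 = 7 ✓
Line 3: "proud thread radiates through gate": 1+1+3+1+1 = 7 ✓

Yes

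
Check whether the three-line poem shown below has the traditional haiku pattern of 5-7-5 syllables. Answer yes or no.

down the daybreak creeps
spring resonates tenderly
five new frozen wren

Line 1: down(1) + the(1) + daybreak(2) + creeps(1) = 5 ✓
Line 2: spring(1) + resonates(3) + tenderly(3) = 7 ✓
Line 3: five(1) + new(1) + frozen(2) + wren(1) = 5 ✓

Yes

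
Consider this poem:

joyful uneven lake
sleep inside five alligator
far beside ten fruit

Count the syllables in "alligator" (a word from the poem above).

4

"alligator" has 4 syllables.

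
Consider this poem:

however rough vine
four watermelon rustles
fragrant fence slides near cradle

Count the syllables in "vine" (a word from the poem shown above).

1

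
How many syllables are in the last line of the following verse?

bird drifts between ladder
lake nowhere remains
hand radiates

4

The last line: hand(1) + radiates(3) = 4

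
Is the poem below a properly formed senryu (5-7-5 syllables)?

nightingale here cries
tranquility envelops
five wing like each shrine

Line 1: nightingale(3) + here(1) + cries(1) = 5 ✓
Line 2: tranquility(4) + envelops(3) = 7 ✓
Line 3: five(1) + wing(1) + like(1) + each(1) + shrine(1) = 5 ✓

Yes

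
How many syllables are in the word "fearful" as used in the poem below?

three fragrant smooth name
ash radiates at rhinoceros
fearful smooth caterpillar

2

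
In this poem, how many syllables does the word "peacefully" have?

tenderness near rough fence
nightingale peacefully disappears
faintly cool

"peacefully" has 3 syllables.

3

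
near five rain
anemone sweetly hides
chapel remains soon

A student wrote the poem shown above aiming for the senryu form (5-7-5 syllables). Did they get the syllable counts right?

No

Line 1: "near five rain": 1+1+1 = 3 (expected 5)
Line 2: "anemone sweetly hides": 4+2+1 = 7 ✓
Line 3: "chapel remains soon": 2+2+1 = 5 ✓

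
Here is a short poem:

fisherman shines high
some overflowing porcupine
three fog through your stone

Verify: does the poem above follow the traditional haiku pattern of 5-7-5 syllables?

Line 1: fisherman(3) + shines(1) + high(1) = 5 ✓
Line 2: some(1) + overflowing(4) + porcupine(3) = 8 (expected 7)
Line 3: three(1) + fog(1) + through(1) + your(1) + stone(1) = 5 ✓

No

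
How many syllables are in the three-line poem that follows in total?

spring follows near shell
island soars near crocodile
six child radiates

Line 1: spring(1) + follows(2) + near(1) + shell(1) = 5
Line 2: island(2) + soars(1) + near(1) + crocodile(3) = 7
Line 3: six(1) + child(1) + radiates(3) = 5
Total: 5 + 7 + 5 = 17

17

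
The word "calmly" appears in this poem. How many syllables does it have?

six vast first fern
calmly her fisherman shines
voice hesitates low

2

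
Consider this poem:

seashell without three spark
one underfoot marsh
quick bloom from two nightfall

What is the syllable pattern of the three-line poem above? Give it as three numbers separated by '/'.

6/5/6

Line 1: seashell(2) + without(2) + three(1) + spark(1) = 6
Line 2: one(1) + underfoot(3) + marsh(1) = 5
Line 3: quick(1) + bloom(1) + from(1) + two(1) + nightfall(2) = 6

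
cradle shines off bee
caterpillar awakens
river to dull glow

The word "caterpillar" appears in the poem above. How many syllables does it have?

4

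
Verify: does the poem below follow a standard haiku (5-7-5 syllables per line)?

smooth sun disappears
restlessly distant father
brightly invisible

Line 1: smooth(1) + sun(1) + disappears(3) = 5 ✓
Line 2: restlessly(3) + distant(2) + father(2) = 7 ✓
Line 3: brightly(2) + invisible(4) = 6 (expected 5)

No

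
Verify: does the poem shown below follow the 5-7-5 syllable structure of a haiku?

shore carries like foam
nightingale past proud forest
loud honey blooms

No

Line 1: "shore carries like foam": 1+2+1+1 = 5 ✓
Line 2: "nightingale past proud forest": 3+1+1+2 = 7 ✓
Line 3: "loud honey blooms": 1+2+1 = 4 (expected 5)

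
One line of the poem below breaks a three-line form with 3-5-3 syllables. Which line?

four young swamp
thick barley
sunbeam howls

Line 1: "four young swamp": 1+1+1 = 3 ✓
Line 2: "thick barley": 1+2 = 3 (expected 5)
Line 3: "sunbeam howls": 2+1 = 3 ✓

Line 2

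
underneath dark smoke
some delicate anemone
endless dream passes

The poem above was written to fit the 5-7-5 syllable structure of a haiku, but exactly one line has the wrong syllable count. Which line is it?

Line 1: "underneath dark smoke": 3+1+1 = 5 ✓
Line 2: "some delicate anemone": 1+3+4 = 8 (expected 7)
Line 3: "endless dream passes": 2+1+2 = 5 ✓

The second line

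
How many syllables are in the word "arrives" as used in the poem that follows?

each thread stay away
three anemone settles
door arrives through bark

"arrives" has 2 syllables.

2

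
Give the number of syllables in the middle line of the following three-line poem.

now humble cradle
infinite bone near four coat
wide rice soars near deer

7

The middle line: infinite (3), bone (1), near (1), four (1), coat (1) → 7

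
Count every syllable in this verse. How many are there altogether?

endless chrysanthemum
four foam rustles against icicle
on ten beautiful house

21

Line 1: endless(2) + chrysanthemum(4) = 6
Line 2: four(1) + foam(1) + rustles(2) + against(2) + icicle(3) = 9
Line 3: on(1) + ten(1) + beautiful(3) + house(1) = 6
Total: 6 + 9 + 6 = 21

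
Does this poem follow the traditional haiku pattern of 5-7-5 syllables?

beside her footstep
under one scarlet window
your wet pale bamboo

Line 1: beside (2), her (1), footstep (2) → 5 ✓
Line 2: under (2), one (1), scarlet (2), window (2) → 7 ✓
Line 3: your (1), wet (1), pale (1), bamboo (2) → 5 ✓

Yes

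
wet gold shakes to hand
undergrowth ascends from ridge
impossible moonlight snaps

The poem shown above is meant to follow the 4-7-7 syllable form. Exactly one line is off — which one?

The first line

Line 1: "wet gold shakes to hand": 1+1+1+1+1 = 5 (expected 4)
Line 2: "undergrowth ascends from ridge": 3+2+1+1 = 7 ✓
Line 3: "impossible moonlight snaps": 4+2+1 = 7 ✓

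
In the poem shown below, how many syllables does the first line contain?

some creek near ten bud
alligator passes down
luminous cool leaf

The first line: "some creek near ten bud": 1+1+1+1+1 = 5

5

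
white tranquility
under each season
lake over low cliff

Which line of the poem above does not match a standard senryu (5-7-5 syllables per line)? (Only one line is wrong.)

Line 1: white (1), tranquility (4) → 5 ✓
Line 2: under (2), each (1), season (2) → 5 (expected 7)
Line 3: lake (1), over (2), low (1), cliff (1) → 5 ✓

Line 2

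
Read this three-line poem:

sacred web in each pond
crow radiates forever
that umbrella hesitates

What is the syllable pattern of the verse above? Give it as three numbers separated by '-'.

6-7-7

Line 1: "sacred web in each pond": 2+1+1+1+1 = 6
Line 2: "crow radiates forever": 1+3+3 = 7
Line 3: "that umbrella hesitates": 1+3+3 = 7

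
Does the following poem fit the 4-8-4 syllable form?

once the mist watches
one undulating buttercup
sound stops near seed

No

Line 1: once (1), the (1), mist (1), watches (2) → 5 (expected 4)
Line 2: one (1), undulating (4), buttercup (3) → 8 ✓
Line 3: sound (1), stops (1), near (1), seed (1) → 4 ✓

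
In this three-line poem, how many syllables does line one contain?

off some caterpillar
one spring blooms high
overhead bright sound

6

Line one: off(1) + some(1) + caterpillar(4) = 6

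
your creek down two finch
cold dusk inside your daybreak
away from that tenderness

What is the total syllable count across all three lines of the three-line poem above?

Line 1: your(1) + creek(1) + down(1) + two(1) + finch(1) = 5
Line 2: cold(1) + dusk(1) + inside(2) + your(1) + daybreak(2) = 7
Line 3: away(2) + from(1) + that(1) + tenderness(3) = 7
Total: 5 + 7 + 7 = 19

19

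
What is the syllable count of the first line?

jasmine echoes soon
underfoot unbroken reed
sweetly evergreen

The first line: jasmine(2) + echoes(2) + soon(1) = 5

5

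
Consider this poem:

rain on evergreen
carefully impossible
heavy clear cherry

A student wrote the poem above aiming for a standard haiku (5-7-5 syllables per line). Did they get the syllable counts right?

Yes

Line 1: rain(1) + on(1) + evergreen(3) = 5 ✓
Line 2: carefully(3) + impossible(4) = 7 ✓
Line 3: heavy(2) + clear(1) + cherry(2) = 5 ✓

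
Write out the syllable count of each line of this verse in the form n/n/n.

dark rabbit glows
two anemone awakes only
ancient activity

Line 1: dark(1) + rabbit(2) + glows(1) = 4
Line 2: two(1) + anemone(4) + awakes(2) + only(2) = 9
Line 3: ancient(2) + activity(4) = 6

4/9/6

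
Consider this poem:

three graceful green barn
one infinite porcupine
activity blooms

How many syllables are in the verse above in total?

Line 1: "three graceful green barn": 1+2+1+1 = 5
Line 2: "one infinite porcupine": 1+3+3 = 7
Line 3: "activity blooms": 4+1 = 5
Total: 5 + 7 + 5 = 17

17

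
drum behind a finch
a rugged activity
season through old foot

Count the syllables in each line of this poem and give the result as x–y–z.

Line 1: "drum behind a finch": 1+2+1+1 = 5
Line 2: "a rugged activity": 1+2+4 = 7
Line 3: "season through old foot": 2+1+1+1 = 5

5–7–5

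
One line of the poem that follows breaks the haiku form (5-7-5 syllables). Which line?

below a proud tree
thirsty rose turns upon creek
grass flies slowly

Line 3

Line 1: below(2) + a(1) + proud(1) + tree(1) = 5 ✓
Line 2: thirsty(2) + rose(1) + turns(1) + upon(2) + creek(1) = 7 ✓
Line 3: grass(1) + flies(1) + slowly(2) = 4 (expected 5)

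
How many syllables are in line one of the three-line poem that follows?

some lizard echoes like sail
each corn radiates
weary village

7

Line one: "some lizard echoes like sail": 1+2+2+1+1 = 7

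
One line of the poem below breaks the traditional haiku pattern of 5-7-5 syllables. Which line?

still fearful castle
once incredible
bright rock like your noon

Line 1: still (1), fearful (2), castle (2) → 5 ✓
Line 2: once (1), incredible (4) → 5 (expected 7)
Line 3: bright (1), rock (1), like (1), your (1), noon (1) → 5 ✓

Line 2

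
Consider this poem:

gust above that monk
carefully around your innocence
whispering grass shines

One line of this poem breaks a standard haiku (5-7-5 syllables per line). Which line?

The second line

Line 1: gust(1) + above(2) + that(1) + monk(1) = 5 ✓
Line 2: carefully(3) + around(2) + your(1) + innocence(3) = 9 (expected 7)
Line 3: whispering(3) + grass(1) + shines(1) = 5 ✓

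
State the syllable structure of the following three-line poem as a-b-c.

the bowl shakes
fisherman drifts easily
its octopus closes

3-7-6

Line 1: "the bowl shakes": 1+1+1 = 3
Line 2: "fisherman drifts easily": 3+1+3 = 7
Line 3: "its octopus closes": 1+3+2 = 6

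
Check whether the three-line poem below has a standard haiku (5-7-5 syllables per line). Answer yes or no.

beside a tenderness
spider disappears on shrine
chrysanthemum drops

Line 1: "beside a tenderness": 2+1+3 = 6 (expected 5)
Line 2: "spider disappears on shrine": 2+3+1+1 = 7 ✓
Line 3: "chrysanthemum drops": 4+1 = 5 ✓

No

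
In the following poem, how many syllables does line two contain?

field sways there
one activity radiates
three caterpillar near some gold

8

Line two: "one activity radiates": 1+4+3 = 8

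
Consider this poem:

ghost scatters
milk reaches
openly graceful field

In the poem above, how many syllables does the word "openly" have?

3

"openly" has 3 syllables.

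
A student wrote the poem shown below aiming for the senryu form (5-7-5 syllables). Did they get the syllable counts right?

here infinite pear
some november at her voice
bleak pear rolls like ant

Line 1: here(1) + infinite(3) + pear(1) = 5 ✓
Line 2: some(1) + november(3) + at(1) + her(1) + voice(1) = 7 ✓
Line 3: bleak(1) + pear(1) + rolls(1) + like(1) + ant(1) = 5 ✓

Yes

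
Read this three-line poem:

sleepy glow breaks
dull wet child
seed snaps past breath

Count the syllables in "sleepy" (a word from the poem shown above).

2

"sleepy" has 2 syllables.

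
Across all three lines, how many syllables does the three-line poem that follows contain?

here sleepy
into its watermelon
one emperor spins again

Line 1: "here sleepy": 1+2 = 3
Line 2: "into its watermelon": 2+1+4 = 7
Line 3: "one emperor spins again": 1+3+1+2 = 7
Total: 3 + 7 + 7 = 17

17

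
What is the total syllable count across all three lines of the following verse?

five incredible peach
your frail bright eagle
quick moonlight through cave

Line 1: five (1), incredible (4), peach (1) → 6
Line 2: your (1), frail (1), bright (1), eagle (2) → 5
Line 3: quick (1), moonlight (2), through (1), cave (1) → 5
Total: 6 + 5 + 5 = 16

16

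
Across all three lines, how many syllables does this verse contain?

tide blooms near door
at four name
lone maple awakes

Line 1: "tide blooms near door": 1+1+1+1 = 4
Line 2: "at four name": 1+1+1 = 3
Line 3: "lone maple awakes": 1+2+2 = 5
Total: 4 + 3 + 5 = 12

12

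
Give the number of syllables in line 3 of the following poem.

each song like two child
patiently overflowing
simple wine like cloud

Line 3: simple (2), wine (1), like (1), cloud (1) → 5

5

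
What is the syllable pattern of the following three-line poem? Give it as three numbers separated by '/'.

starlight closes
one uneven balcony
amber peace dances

Line 1: starlight (2), closes (2) → 4
Line 2: one (1), uneven (3), balcony (3) → 7
Line 3: amber (2), peace (1), dances (2) → 5

4/7/5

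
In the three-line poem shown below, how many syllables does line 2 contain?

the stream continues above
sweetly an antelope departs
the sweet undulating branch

8

Line 2: sweetly(2) + an(1) + antelope(3) + departs(2) = 8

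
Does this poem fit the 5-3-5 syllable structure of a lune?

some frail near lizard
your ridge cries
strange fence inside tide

Yes

Line 1: some (1), frail (1), near (1), lizard (2) → 5 ✓
Line 2: your (1), ridge (1), cries (1) → 3 ✓
Line 3: strange (1), fence (1), inside (2), tide (1) → 5 ✓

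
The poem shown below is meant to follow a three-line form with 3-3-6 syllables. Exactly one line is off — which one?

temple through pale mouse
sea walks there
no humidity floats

Line 1

Line 1: "temple through pale mouse": 2+1+1+1 = 5 (expected 3)
Line 2: "sea walks there": 1+1+1 = 3 ✓
Line 3: "no humidity floats": 1+4+1 = 6 ✓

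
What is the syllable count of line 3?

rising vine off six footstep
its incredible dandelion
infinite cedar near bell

7

Line 3: "infinite cedar near bell": 3+2+1+1 = 7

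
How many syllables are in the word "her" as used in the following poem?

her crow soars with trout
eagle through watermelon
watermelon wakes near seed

"her" has 1 syllable.

1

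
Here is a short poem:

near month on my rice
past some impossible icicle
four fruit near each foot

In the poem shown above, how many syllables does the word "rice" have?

"rice" has 1 syllable.

1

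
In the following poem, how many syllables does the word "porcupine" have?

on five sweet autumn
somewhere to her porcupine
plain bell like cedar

3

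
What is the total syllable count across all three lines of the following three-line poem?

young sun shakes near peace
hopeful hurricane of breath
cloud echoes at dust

17

Line 1: young (1), sun (1), shakes (1), near (1), peace (1) → 5
Line 2: hopeful (2), hurricane (3), of (1), breath (1) → 7
Line 3: cloud (1), echoes (2), at (1), dust (1) → 5
Total: 5 + 7 + 5 = 17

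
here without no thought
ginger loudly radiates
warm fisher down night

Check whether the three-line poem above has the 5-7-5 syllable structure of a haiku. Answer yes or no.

Line 1: here(1) + without(2) + no(1) + thought(1) = 5 ✓
Line 2: ginger(2) + loudly(2) + radiates(3) = 7 ✓
Line 3: warm(1) + fisher(2) + down(1) + night(1) = 5 ✓

Yes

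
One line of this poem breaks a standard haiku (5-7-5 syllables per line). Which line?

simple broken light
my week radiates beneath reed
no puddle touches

The second line

Line 1: simple(2) + broken(2) + light(1) = 5 ✓
Line 2: my(1) + week(1) + radiates(3) + beneath(2) + reed(1) = 8 (expected 7)
Line 3: no(1) + puddle(2) + touches(2) = 5 ✓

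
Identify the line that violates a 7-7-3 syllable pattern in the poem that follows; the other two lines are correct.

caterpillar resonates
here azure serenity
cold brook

The third line

Line 1: "caterpillar resonates": 4+3 = 7 ✓
Line 2: "here azure serenity": 1+2+4 = 7 ✓
Line 3: "cold brook": 1+1 = 2 (expected 3)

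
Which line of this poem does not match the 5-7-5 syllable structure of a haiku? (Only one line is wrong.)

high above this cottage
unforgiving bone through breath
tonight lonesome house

The first line

Line 1: high (1), above (2), this (1), cottage (2) → 6 (expected 5)
Line 2: unforgiving (4), bone (1), through (1), breath (1) → 7 ✓
Line 3: tonight (2), lonesome (2), house (1) → 5 ✓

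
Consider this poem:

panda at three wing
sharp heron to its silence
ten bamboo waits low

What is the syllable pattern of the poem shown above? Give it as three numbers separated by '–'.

Line 1: "panda at three wing": 2+1+1+1 = 5
Line 2: "sharp heron to its silence": 1+2+1+1+2 = 7
Line 3: "ten bamboo waits low": 1+2+1+1 = 5

5–7–5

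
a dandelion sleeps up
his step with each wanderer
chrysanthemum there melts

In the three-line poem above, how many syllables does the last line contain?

6

The last line: chrysanthemum (4), there (1), melts (1) → 6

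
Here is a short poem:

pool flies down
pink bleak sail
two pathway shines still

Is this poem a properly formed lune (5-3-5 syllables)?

Line 1: pool (1), flies (1), down (1) → 3 (expected 5)
Line 2: pink (1), bleak (1), sail (1) → 3 ✓
Line 3: two (1), pathway (2), shines (1), still (1) → 5 ✓

No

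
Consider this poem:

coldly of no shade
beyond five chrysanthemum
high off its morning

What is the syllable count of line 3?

5

Line 3: high(1) + off(1) + its(1) + morning(2) = 5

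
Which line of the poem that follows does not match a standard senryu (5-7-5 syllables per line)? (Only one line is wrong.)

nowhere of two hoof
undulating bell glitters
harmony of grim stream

The third line

Line 1: nowhere(2) + of(1) + two(1) + hoof(1) = 5 ✓
Line 2: undulating(4) + bell(1) + glitters(2) = 7 ✓
Line 3: harmony(3) + of(1) + grim(1) + stream(1) = 6 (expected 5)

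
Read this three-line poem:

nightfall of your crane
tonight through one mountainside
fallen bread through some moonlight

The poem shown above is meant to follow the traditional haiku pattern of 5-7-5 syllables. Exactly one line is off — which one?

Line 1: "nightfall of your crane": 2+1+1+1 = 5 ✓
Line 2: "tonight through one mountainside": 2+1+1+3 = 7 ✓
Line 3: "fallen bread through some moonlight": 2+1+1+1+2 = 7 (expected 5)

The third line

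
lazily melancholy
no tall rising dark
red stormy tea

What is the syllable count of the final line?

4

The final line: red (1), stormy (2), tea (1) → 4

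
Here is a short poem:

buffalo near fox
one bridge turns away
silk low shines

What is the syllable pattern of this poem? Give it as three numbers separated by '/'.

Line 1: "buffalo near fox": 3+1+1 = 5
Line 2: "one bridge turns away": 1+1+1+2 = 5
Line 3: "silk low shines": 1+1+1 = 3

5/5/3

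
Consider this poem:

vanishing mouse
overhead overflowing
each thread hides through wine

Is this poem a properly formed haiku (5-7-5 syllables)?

Line 1: vanishing(3) + mouse(1) = 4 (expected 5)
Line 2: overhead(3) + overflowing(4) = 7 ✓
Line 3: each(1) + thread(1) + hides(1) + through(1) + wine(1) = 5 ✓

No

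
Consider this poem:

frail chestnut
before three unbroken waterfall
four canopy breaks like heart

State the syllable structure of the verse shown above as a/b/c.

3/9/7

Line 1: frail (1), chestnut (2) → 3
Line 2: before (2), three (1), unbroken (3), waterfall (3) → 9
Line 3: four (1), canopy (3), breaks (1), like (1), heart (1) → 7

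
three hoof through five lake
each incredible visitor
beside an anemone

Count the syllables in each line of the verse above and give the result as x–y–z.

5–8–7

Line 1: three (1), hoof (1), through (1), five (1), lake (1) → 5
Line 2: each (1), incredible (4), visitor (3) → 8
Line 3: beside (2), an (1), anemone (4) → 7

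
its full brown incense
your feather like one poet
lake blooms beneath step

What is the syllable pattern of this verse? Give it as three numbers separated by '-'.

Line 1: its (1), full (1), brown (1), incense (2) → 5
Line 2: your (1), feather (2), like (1), one (1), poet (2) → 7
Line 3: lake (1), blooms (1), beneath (2), step (1) → 5

5-7-5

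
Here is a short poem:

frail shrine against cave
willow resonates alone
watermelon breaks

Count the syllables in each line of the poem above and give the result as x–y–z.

Line 1: frail (1), shrine (1), against (2), cave (1) → 5
Line 2: willow (2), resonates (3), alone (2) → 7
Line 3: watermelon (4), breaks (1) → 5

5–7–5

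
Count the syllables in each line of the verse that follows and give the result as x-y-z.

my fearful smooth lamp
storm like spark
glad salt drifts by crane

5-3-5

Line 1: my (1), fearful (2), smooth (1), lamp (1) → 5
Line 2: storm (1), like (1), spark (1) → 3
Line 3: glad (1), salt (1), drifts (1), by (1), crane (1) → 5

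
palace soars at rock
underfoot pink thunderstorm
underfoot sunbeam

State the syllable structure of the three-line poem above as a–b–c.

5–7–5

Line 1: palace(2) + soars(1) + at(1) + rock(1) = 5
Line 2: underfoot(3) + pink(1) + thunderstorm(3) = 7
Line 3: underfoot(3) + sunbeam(2) = 5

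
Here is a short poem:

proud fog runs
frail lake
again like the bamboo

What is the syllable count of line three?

Line three: again (2), like (1), the (1), bamboo (2) → 6

6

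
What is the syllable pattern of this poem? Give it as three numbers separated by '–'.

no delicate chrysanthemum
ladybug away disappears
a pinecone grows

8–8–4

Line 1: "no delicate chrysanthemum": 1+3+4 = 8
Line 2: "ladybug away disappears": 3+2+3 = 8
Line 3: "a pinecone grows": 1+2+1 = 4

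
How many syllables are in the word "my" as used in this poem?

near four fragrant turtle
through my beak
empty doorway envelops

1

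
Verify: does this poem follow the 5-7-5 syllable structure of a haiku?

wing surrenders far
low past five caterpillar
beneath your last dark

Yes

Line 1: wing(1) + surrenders(3) + far(1) = 5 ✓
Line 2: low(1) + past(1) + five(1) + caterpillar(4) = 7 ✓
Line 3: beneath(2) + your(1) + last(1) + dark(1) = 5 ✓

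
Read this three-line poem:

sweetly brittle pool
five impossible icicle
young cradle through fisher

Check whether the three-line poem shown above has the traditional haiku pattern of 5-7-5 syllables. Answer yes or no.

No

Line 1: "sweetly brittle pool": 2+2+1 = 5 ✓
Line 2: "five impossible icicle": 1+4+3 = 8 (expected 7)
Line 3: "young cradle through fisher": 1+2+1+2 = 6 (expected 5)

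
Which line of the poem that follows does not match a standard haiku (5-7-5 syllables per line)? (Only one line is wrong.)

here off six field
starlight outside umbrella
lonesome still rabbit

Line 1

Line 1: here (1), off (1), six (1), field (1) → 4 (expected 5)
Line 2: starlight (2), outside (2), umbrella (3) → 7 ✓
Line 3: lonesome (2), still (1), rabbit (2) → 5 ✓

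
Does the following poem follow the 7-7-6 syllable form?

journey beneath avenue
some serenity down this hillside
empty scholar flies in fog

No

Line 1: journey(2) + beneath(2) + avenue(3) = 7 ✓
Line 2: some(1) + serenity(4) + down(1) + this(1) + hillside(2) = 9 (expected 7)
Line 3: empty(2) + scholar(2) + flies(1) + in(1) + fog(1) = 7 (expected 6)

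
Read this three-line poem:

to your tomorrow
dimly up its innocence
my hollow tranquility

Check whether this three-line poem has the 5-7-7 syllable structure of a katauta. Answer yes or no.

Yes

Line 1: to(1) + your(1) + tomorrow(3) = 5 ✓
Line 2: dimly(2) + up(1) + its(1) + innocence(3) = 7 ✓
Line 3: my(1) + hollow(2) + tranquility(4) = 7 ✓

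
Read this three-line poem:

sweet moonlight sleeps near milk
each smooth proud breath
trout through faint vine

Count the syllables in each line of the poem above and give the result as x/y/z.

Line 1: "sweet moonlight sleeps near milk": 1+2+1+1+1 = 6
Line 2: "each smooth proud breath": 1+1+1+1 = 4
Line 3: "trout through faint vine": 1+1+1+1 = 4

6/4/4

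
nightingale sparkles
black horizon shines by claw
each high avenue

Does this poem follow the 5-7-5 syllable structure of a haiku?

Line 1: "nightingale sparkles": 3+2 = 5 ✓
Line 2: "black horizon shines by claw": 1+3+1+1+1 = 7 ✓
Line 3: "each high avenue": 1+1+3 = 5 ✓

Yes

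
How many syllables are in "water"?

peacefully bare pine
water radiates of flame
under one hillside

2

"water" has 2 syllables.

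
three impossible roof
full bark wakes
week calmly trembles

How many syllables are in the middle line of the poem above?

The middle line: full (1), bark (1), wakes (1) → 3

3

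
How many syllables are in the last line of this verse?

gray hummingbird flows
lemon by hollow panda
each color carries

5

The last line: each(1) + color(2) + carries(2) = 5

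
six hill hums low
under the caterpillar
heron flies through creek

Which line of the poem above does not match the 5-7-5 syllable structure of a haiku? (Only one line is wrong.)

Line 1: six(1) + hill(1) + hums(1) + low(1) = 4 (expected 5)
Line 2: under(2) + the(1) + caterpillar(4) = 7 ✓
Line 3: heron(2) + flies(1) + through(1) + creek(1) = 5 ✓

Line 1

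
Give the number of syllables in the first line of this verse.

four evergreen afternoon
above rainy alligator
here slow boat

7

The first line: four (1), evergreen (3), afternoon (3) → 7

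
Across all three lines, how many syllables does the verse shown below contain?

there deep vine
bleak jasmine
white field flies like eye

Line 1: "there deep vine": 1+1+1 = 3
Line 2: "bleak jasmine": 1+2 = 3
Line 3: "white field flies like eye": 1+1+1+1+1 = 5
Total: 3 + 3 + 5 = 11

11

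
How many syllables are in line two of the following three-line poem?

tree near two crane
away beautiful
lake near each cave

Line two: "away beautiful": 2+3 = 5

5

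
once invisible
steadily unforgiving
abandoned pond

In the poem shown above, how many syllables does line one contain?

Line one: once (1), invisible (4) → 5

5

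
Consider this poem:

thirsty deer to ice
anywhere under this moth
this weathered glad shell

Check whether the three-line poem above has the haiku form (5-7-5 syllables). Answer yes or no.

Line 1: thirsty (2), deer (1), to (1), ice (1) → 5 ✓
Line 2: anywhere (3), under (2), this (1), moth (1) → 7 ✓
Line 3: this (1), weathered (2), glad (1), shell (1) → 5 ✓

Yes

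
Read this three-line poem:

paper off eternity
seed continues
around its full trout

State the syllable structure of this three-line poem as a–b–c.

7–4–5

Line 1: "paper off eternity": 2+1+4 = 7
Line 2: "seed continues": 1+3 = 4
Line 3: "around its full trout": 2+1+1+1 = 5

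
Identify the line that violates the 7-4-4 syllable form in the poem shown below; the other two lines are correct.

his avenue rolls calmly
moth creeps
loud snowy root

Line 2

Line 1: his (1), avenue (3), rolls (1), calmly (2) → 7 ✓
Line 2: moth (1), creeps (1) → 2 (expected 4)
Line 3: loud (1), snowy (2), root (1) → 4 ✓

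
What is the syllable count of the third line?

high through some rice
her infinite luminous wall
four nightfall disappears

The third line: four (1), nightfall (2), disappears (3) → 6

6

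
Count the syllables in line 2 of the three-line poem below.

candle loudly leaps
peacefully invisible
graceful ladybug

7

Line 2: "peacefully invisible": 3+4 = 7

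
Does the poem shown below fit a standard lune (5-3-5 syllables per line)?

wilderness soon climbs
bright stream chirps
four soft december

Line 1: "wilderness soon climbs": 3+1+1 = 5 ✓
Line 2: "bright stream chirps": 1+1+1 = 3 ✓
Line 3: "four soft december": 1+1+3 = 5 ✓

Yes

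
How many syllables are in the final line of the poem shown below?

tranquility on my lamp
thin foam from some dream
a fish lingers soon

5

The final line: "a fish lingers soon": 1+1+2+1 = 5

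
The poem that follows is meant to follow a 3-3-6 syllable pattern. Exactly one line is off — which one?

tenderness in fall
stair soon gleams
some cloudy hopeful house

Line 1

Line 1: tenderness (3), in (1), fall (1) → 5 (expected 3)
Line 2: stair (1), soon (1), gleams (1) → 3 ✓
Line 3: some (1), cloudy (2), hopeful (2), house (1) → 6 ✓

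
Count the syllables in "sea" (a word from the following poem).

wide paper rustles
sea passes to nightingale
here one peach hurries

"sea" has 1 syllable.

1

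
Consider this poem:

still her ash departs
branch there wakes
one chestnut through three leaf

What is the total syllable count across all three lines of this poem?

Line 1: still(1) + her(1) + ash(1) + departs(2) = 5
Line 2: branch(1) + there(1) + wakes(1) = 3
Line 3: one(1) + chestnut(2) + through(1) + three(1) + leaf(1) = 6
Total: 5 + 3 + 6 = 14

14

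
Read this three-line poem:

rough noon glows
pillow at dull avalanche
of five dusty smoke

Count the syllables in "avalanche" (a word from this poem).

3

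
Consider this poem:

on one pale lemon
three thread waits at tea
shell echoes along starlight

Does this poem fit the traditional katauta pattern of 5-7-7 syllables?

Line 1: on (1), one (1), pale (1), lemon (2) → 5 ✓
Line 2: three (1), thread (1), waits (1), at (1), tea (1) → 5 (expected 7)
Line 3: shell (1), echoes (2), along (2), starlight (2) → 7 ✓

No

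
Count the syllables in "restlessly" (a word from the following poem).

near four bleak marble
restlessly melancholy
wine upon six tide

"restlessly" has 3 syllables.

3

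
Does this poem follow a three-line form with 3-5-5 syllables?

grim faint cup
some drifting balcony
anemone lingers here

Line 1: grim (1), faint (1), cup (1) → 3 ✓
Line 2: some (1), drifting (2), balcony (3) → 6 (expected 5)
Line 3: anemone (4), lingers (2), here (1) → 7 (expected 5)

No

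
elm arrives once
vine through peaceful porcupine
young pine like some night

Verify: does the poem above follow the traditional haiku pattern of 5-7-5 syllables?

No

Line 1: elm(1) + arrives(2) + once(1) = 4 (expected 5)
Line 2: vine(1) + through(1) + peaceful(2) + porcupine(3) = 7 ✓
Line 3: young(1) + pine(1) + like(1) + some(1) + night(1) = 5 ✓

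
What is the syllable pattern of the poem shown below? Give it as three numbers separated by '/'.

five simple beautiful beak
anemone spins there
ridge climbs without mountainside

Line 1: "five simple beautiful beak": 1+2+3+1 = 7
Line 2: "anemone spins there": 4+1+1 = 6
Line 3: "ridge climbs without mountainside": 1+1+2+3 = 7

7/6/7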